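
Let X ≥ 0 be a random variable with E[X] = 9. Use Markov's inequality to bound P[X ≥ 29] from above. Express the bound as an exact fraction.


μ = E[X] = 9, a = 29.
Markov: P[X ≥ 29] ≤ μ/a = (9)/29 = 9/29.
Numerically: ≈ 0.3103.
(Since a = 29 > μ = 9.0000, the bound 9/29 is < 1 and informative.)

P[X ≥ 29] ≤ 9/29 ≈ 0.3103.


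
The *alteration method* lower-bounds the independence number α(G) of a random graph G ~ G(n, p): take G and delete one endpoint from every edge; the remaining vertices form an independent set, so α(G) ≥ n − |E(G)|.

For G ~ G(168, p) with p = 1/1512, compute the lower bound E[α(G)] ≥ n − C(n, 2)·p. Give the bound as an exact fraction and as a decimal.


E[|E(G)|] = C(168, 2)·p = 14028 · (1/1512) = 167/18.
E[α(G)] ≥ n − E[|E(G)|] = 168 − 167/18 = 2857/18.
Numerically: ≈ 158.722222.
(This is only a lower bound; the true E[α(G)] may be larger.)

E[α(G)] ≥ 2857/18 ≈ 158.722222.


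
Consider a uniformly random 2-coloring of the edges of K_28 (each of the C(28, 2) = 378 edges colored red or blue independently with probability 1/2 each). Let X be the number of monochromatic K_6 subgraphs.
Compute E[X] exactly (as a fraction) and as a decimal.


Let X = Σ_S X_S over the C(28, 6) = 376740 subsets S of size 6, where X_S = 1 if the K_6 on S is monochromatic.
For a fixed S, the K_6 on S has C(6, 2) = 15 edges. P[all 15 edges red] = (1/2)^15, and likewise for blue, so P[monochromatic] = 2·(1/2)^15 = 2^{1 − 15} = 1/16384.
By linearity: E[X] = C(28, 6) · 2^{1 − 15} = 376740 · 1/16384 = 94185/4096.
Numerically: E[X] ≈ 22.99438.

E[X] = C(28,6)·2^(1−C(6,2)) = 94185/4096 ≈ 22.99438.


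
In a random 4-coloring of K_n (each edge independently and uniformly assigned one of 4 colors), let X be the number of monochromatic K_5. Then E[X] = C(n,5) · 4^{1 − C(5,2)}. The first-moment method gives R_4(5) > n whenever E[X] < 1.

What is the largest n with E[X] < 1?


We need C(n, 5) · 4^{1 − 10} < 1, i.e. C(n, 5) < 4^{10 − 1} = 262144.
Check values of n near the boundary:
  n = 31: C(31, 5) = 169911; 169911 < 262144? YES
  n = 32: C(32, 5) = 201376; 201376 < 262144? YES
  n = 33: C(33, 5) = 237336; 237336 < 262144? YES
  n = 34: C(34, 5) = 278256; 278256 < 262144? NO
  n = 35: C(35, 5) = 324632; 324632 < 262144? NO
The largest n with C(n, 5) < 262144 is n = 33 (where E[X] = 29667/32768 ≈ 0.90536). Hence R_4(5) > 33, i.e. R_4(5) ≥ 34.

Largest n = 33; hence R_4(5) > 33.


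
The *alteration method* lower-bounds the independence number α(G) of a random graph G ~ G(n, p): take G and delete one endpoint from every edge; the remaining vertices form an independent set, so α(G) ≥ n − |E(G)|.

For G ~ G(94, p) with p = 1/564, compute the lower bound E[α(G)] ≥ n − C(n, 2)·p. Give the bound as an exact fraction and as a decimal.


E[|E(G)|] = C(94, 2)·p = 4371 · (1/564) = 31/4.
E[α(G)] ≥ n − E[|E(G)|] = 94 − 31/4 = 345/4.
Numerically: ≈ 86.250.
(This is only a lower bound; the true E[α(G)] may be larger.)

E[α(G)] ≥ 345/4 ≈ 86.250.


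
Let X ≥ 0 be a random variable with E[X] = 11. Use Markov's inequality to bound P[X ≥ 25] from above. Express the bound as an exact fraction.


μ = E[X] = 11, a = 25.
Markov: P[X ≥ 25] ≤ μ/a = (11)/25 = 11/25.
Numerically: ≈ 0.44000.
(Since a = 25 > μ = 11.00000, the bound 11/25 is < 1 and informative.)

P[X ≥ 25] ≤ 11/25 ≈ 0.44000.


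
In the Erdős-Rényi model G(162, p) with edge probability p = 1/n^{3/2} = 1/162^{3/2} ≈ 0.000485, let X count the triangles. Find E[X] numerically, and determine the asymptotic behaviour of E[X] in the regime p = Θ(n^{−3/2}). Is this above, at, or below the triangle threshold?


Number of potential triangles: C(162, 3) = 695520.
Each occurs with probability p³ ≈ (0.000485)³ ≈ 1.140729e-10.
By linearity: E[X] = C(162, 3)·p³ ≈ 695520 · 1.140729e-10 ≈ 0.0001.
Since α = 3/2 > 1, p = c/n^{3/2} = o(1/n) is below the triangle threshold p ~ 1/n. Asymptotically E[X] ~ (c³/6)·n^{3(1−α)} = (1³/6)·n^{-1.5} → 0, so by Markov's inequality G has no triangles w.h.p.

E[X] ≈ 0.0001; in regime p = Θ(1/n^{3/2}) E[X] tends to 0 (below the triangle threshold p ~ 1/n).


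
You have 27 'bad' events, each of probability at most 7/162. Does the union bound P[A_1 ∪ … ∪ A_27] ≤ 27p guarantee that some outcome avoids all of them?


Union bound: P[∪_{i=1}^{27} A_i] ≤ Σ_i P[A_i] ≤ 27·p = 27·(7/162) = 7/6.
Numerically: 7/6 ≈ 1.166667.
Is 7/6 < 1? NO.
Since the bound 7/6 is ≥ 1, the union bound is uninformative here; it does NOT by itself certify existence.

27·p = 7/6 ≈ 1.166667; existence NOT certified by the union bound.


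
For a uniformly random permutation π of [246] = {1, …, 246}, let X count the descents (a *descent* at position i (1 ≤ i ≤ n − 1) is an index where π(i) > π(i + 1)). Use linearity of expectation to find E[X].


Write X = Σ X_I over i = 1, …, 245, with X_I the indicator of one descent.
There are 245 indicators.
For each fixed i, the pair (π(i), π(i+1)) is a uniformly random ordered pair of distinct values from {1, …, 246}; by symmetry P[π(i) > π(i+1)] = 1/2.
By linearity: E[X] = 245 · (1/2) = (246 − 1) · (1/2) = 245/2 ≈ 122.500000.

E[X] = 245/2 = 122.500000.


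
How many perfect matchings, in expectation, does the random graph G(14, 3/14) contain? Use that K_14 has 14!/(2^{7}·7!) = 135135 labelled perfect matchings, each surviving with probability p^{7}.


K_14 has 14!/(2^{7}·7!) = 135135 labelled perfect matchings.
For each such perfect matching H, let X_H = 1 if all 7 edges of H are present in G. Then P[X_H = 1] = p^{7} = (3/14)^{7} = 2187/105413504.
By linearity of expectation: E[X] = Σ_H E[X_H] = 135135 · p^{7} = 135135 · 2187/105413504 = 42220035/15059072.
Numerically: E[X] ≈ 2.80363.

E[X] = 135135 · (3/14)^{7} = 42220035/15059072 ≈ 2.80363.


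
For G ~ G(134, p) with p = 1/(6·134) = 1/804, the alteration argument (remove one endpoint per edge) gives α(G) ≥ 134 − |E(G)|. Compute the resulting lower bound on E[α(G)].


E[|E(G)|] = C(134, 2)·p = 8911 · (1/804) = 133/12.
E[α(G)] ≥ n − E[|E(G)|] = 134 − 133/12 = 1475/12.
Numerically: ≈ 122.916667.
(This is only a lower bound; the true E[α(G)] may be larger.)

E[α(G)] ≥ 1475/12 ≈ 122.916667.


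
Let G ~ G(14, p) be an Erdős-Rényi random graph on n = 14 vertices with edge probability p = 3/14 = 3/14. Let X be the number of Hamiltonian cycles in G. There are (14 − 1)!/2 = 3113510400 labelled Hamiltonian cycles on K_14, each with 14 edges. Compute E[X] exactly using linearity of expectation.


K_14 has (14 − 1)!/2 = 3113510400 labelled Hamiltonian cycles.
For each such Hamiltonian cycle H, let X_H = 1 if all 14 edges of H are present in G. Then P[X_H = 1] = p^{14} = (3/14)^{14} = 4782969/11112006825558016.
By linearity of expectation: E[X] = Σ_H E[X_H] = 3113510400 · p^{14} = 3113510400 · 4782969/11112006825558016 = 4155084744525/3100448333024.
Numerically: E[X] ≈ 1.34.

E[X] = 3113510400 · (3/14)^{14} = 4155084744525/3100448333024 ≈ 1.34.


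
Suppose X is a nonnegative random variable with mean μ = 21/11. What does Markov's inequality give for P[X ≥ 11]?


μ = E[X] = 21/11, a = 11.
Markov: P[X ≥ 11] ≤ μ/a = (21/11)/11 = 21/121.
Numerically: ≈ 0.174.
(Since a = 11 > μ = 1.909, the bound 21/121 is < 1 and informative.)

P[X ≥ 11] ≤ 21/121 ≈ 0.174.


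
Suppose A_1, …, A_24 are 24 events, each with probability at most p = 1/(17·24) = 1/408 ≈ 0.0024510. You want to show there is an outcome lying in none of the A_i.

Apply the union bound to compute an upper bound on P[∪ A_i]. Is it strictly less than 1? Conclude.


Union bound: P[∪_{i=1}^{24} A_i] ≤ Σ_i P[A_i] ≤ 24·p = 24·(1/408) = 1/17.
Numerically: 1/17 ≈ 0.0588235.
Is 1/17 < 1? YES.
Since P[∪ A_i] ≤ 1/17 < 1, the complement has P[∩ A_i^c] ≥ 1 − 1/17 = 16/17 > 0, so some outcome avoids every A_i.

24·p = 1/17 ≈ 0.0588235; existence CERTIFIED by the union bound.


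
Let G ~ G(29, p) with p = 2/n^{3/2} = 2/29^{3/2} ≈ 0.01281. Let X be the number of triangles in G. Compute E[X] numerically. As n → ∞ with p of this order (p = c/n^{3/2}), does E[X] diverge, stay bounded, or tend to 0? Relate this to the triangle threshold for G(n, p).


Number of potential triangles: C(29, 3) = 3654.
Each occurs with probability p³ ≈ (0.01281)³ ≈ 2.100385e-06.
By linearity: E[X] = C(29, 3)·p³ ≈ 3654 · 2.100385e-06 ≈ 0.0077.
Since α = 3/2 > 1, p = c/n^{3/2} = o(1/n) is below the triangle threshold p ~ 1/n. Asymptotically E[X] ~ (c³/6)·n^{3(1−α)} = (2³/6)·n^{-1.5} → 0, so by Markov's inequality G has no triangles w.h.p.

E[X] ≈ 0.0077; in regime p = Θ(1/n^{3/2}) E[X] tends to 0 (below the triangle threshold p ~ 1/n).


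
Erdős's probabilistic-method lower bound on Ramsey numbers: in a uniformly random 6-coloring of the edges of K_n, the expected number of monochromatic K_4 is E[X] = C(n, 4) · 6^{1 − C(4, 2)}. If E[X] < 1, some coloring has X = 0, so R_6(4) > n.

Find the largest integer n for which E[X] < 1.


We need C(n, 4) · 6^{1 − 6} < 1, i.e. C(n, 4) < 6^{6 − 1} = 7776.
Check values of n near the boundary:
  n = 16: C(16, 4) = 1820; 1820 < 7776? YES
  n = 17: C(17, 4) = 2380; 2380 < 7776? YES
  n = 18: C(18, 4) = 3060; 3060 < 7776? YES
  n = 19: C(19, 4) = 3876; 3876 < 7776? YES
  n = 20: C(20, 4) = 4845; 4845 < 7776? YES
  n = 21: C(21, 4) = 5985; 5985 < 7776? YES
  n = 22: C(22, 4) = 7315; 7315 < 7776? YES
  n = 23: C(23, 4) = 8855; 8855 < 7776? NO
  n = 24: C(24, 4) = 10626; 10626 < 7776? NO
  n = 25: C(25, 4) = 12650; 12650 < 7776? NO
The largest n with C(n, 4) < 7776 is n = 22 (where E[X] = 7315/7776 ≈ 0.941). Hence R_6(4) > 22, i.e. R_6(4) ≥ 23.

Largest n = 22; hence R_6(4) > 22.


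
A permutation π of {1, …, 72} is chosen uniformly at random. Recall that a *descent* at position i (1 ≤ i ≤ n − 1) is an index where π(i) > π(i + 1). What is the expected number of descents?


Write X = Σ X_I over i = 1, …, 71, with X_I the indicator of one descent.
There are 71 indicators.
For each fixed i, the pair (π(i), π(i+1)) is a uniformly random ordered pair of distinct values from {1, …, 72}; by symmetry P[π(i) > π(i+1)] = 1/2.
By linearity: E[X] = 71 · (1/2) = (72 − 1) · (1/2) = 71/2 ≈ 35.5000.

E[X] = 71/2 = 35.5000.


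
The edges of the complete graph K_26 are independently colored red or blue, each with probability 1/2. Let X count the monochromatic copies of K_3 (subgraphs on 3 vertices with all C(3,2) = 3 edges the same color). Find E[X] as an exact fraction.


Let X = Σ_S X_S over the C(26, 3) = 2600 subsets S of size 3, where X_S = 1 if the K_3 on S is monochromatic.
For a fixed S, the K_3 on S has C(3, 2) = 3 edges. P[all 3 edges red] = (1/2)^3, and likewise for blue, so P[monochromatic] = 2·(1/2)^3 = 2^{1 − 3} = 1/4.
By linearity: E[X] = C(26, 3) · 2^{1 − 3} = 2600 · 1/4 = 650.
Numerically: E[X] ≈ 650.00000.

E[X] = C(26,3)·2^(1−C(3,2)) = 650 ≈ 650.00000.


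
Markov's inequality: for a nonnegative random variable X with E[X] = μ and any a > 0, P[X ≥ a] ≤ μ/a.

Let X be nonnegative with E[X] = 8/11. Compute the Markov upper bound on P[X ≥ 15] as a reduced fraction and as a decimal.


μ = E[X] = 8/11, a = 15.
Markov: P[X ≥ 15] ≤ μ/a = (8/11)/15 = 8/165.
Numerically: ≈ 0.0485.
(Since a = 15 > μ = 0.7273, the bound 8/165 is < 1 and informative.)

P[X ≥ 15] ≤ 8/165 ≈ 0.0485.


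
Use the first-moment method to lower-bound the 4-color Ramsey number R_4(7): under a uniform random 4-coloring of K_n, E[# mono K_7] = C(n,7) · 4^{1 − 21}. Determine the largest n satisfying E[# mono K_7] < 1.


We need C(n, 7) · 4^{1 − 21} < 1, i.e. C(n, 7) < 4^{21 − 1} = 1099511627776.
Check values of n near the boundary:
  n = 179: C(179, 7) = 1037437234460; 1037437234460 < 1099511627776? YES
  n = 180: C(180, 7) = 1079414463600; 1079414463600 < 1099511627776? YES
  n = 181: C(181, 7) = 1122839183400; 1122839183400 < 1099511627776? NO
The largest n with C(n, 7) < 1099511627776 is n = 180 (where E[X] = 67463403975/68719476736 ≈ 0.98172). Hence R_4(7) > 180, i.e. R_4(7) ≥ 181.

Largest n = 180; hence R_4(7) > 180.


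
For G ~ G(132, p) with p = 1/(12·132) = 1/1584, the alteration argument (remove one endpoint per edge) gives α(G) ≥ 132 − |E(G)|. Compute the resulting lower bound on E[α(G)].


E[|E(G)|] = C(132, 2)·p = 8646 · (1/1584) = 131/24.
E[α(G)] ≥ n − E[|E(G)|] = 132 − 131/24 = 3037/24.
Numerically: ≈ 126.541667.
(This is only a lower bound; the true E[α(G)] may be larger.)

E[α(G)] ≥ 3037/24 ≈ 126.541667.


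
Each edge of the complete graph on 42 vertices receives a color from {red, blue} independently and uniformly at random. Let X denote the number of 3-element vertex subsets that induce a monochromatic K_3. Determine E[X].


Let X = Σ_S X_S over the C(42, 3) = 11480 subsets S of size 3, where X_S = 1 if the K_3 on S is monochromatic.
For a fixed S, the K_3 on S has C(3, 2) = 3 edges. P[all 3 edges red] = (1/2)^3, and likewise for blue, so P[monochromatic] = 2·(1/2)^3 = 2^{1 − 3} = 1/4.
By linearity of expectation: E[X] = C(42, 3) · 2^{1 − 3} = 11480 · 1/4 = 2870.
Numerically: E[X] ≈ 2870.000000.

E[X] = C(42,3)·2^(1−C(3,2)) = 2870 ≈ 2870.000000.


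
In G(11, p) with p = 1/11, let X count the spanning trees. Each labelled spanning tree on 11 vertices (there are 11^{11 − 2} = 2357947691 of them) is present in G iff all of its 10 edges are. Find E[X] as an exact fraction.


K_11 has 11^{11 − 2} = 2357947691 labelled spanning trees.
For each such spanning tree H, let X_H = 1 if all 10 edges of H are present in G. Then P[X_H = 1] = p^{10} = (1/11)^{10} = 1/25937424601.
Summing the indicators: E[X] = Σ_H E[X_H] = 2357947691 · p^{10} = 2357947691 · 1/25937424601 = 1/11.
Numerically: E[X] ≈ 0.0909091.

E[X] = 2357947691 · (1/11)^{10} = 1/11 ≈ 0.0909091.


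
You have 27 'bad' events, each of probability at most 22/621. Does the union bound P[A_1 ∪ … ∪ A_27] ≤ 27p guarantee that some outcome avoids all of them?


Union bound: P[∪_{i=1}^{27} A_i] ≤ Σ_i P[A_i] ≤ 27·p = 27·(22/621) = 22/23.
Numerically: 22/23 ≈ 0.956522.
Is 22/23 < 1? YES.
Since P[∪ A_i] ≤ 22/23 < 1, the complement has P[∩ A_i^c] ≥ 1 − 22/23 = 1/23 > 0, so some outcome avoids every A_i.

27·p = 22/23 ≈ 0.956522; existence CERTIFIED by the union bound.


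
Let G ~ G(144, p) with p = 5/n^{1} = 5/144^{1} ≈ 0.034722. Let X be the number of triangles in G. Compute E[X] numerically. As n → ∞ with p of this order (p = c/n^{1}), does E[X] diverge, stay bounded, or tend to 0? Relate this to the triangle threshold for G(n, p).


Number of potential triangles: C(144, 3) = 487344.
Each occurs with probability p³ ≈ (0.034722)³ ≈ 4.1862247e-05.
By linearity: E[X] = C(144, 3)·p³ ≈ 487344 · 4.1862247e-05 ≈ 20.40131.
Here α = 1, so p = 5/n is exactly at the triangle threshold p ~ 1/n. Asymptotically E[X] → c³/6 = 5³/6 = 125/6 ≈ 20.83333, a bounded constant. In this regime the triangle count is asymptotically Poisson(c³/6).

E[X] ≈ 20.40131; in regime p = Θ(1/n^{1}) E[X] stays bounded (at the triangle threshold p ~ 1/n).


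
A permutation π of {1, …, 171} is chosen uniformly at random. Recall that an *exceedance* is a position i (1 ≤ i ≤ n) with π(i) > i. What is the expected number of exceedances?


Write X = Σ_{i=1}^{171} X_i, where X_i = 1_{π(i) > i}.
For each fixed i, π(i) is uniform over {1, …, 171} (marginal of a uniform permutation), so P[π(i) > i] = (n − i)/n. Summing: Σ_{i=1}^{171} (n − i)/n = (0 + 1 + … + 170)/171 = 171(171 − 1)/(2·171) = (171 − 1)/2.
Hence E[X] = Σ_{i=1}^{171} (171 − i)/171 = 85 ≈ 85.0000.

E[X] = 85 = 85.0000.


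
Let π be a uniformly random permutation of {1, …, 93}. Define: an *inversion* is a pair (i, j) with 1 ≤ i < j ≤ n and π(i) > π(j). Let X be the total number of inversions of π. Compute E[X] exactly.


Write X = Σ X_I over the C(93, 2) = 4278 pairs i < j, with X_I the indicator of one inversion.
There are 4278 indicators.
For each fixed pair i < j, the values π(i) and π(j) are two distinct elements of {1, …, 93} in uniformly random order; by symmetry P[π(i) > π(j)] = 1/2.
By linearity: E[X] = 4278 · (1/2) = C(93, 2) · (1/2) = 4278/2 = 2139 ≈ 2139.0000.

E[X] = 2139 = 2139.0000.


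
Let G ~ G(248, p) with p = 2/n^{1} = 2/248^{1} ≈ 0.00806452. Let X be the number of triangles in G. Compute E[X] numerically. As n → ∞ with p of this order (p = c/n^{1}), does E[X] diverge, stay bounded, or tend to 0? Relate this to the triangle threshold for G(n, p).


Number of potential triangles: C(248, 3) = 2511496.
Each occurs with probability p³ ≈ (0.00806452)³ ≈ 5.24487261e-07.
By linearity: E[X] = C(248, 3)·p³ ≈ 2511496 · 5.24487261e-07 ≈ 1.317248.
Here α = 1, so p = 2/n is exactly at the triangle threshold p ~ 1/n. Asymptotically E[X] → c³/6 = 2³/6 = 4/3 ≈ 1.333333, a bounded constant. In this regime the triangle count is asymptotically Poisson(c³/6).

E[X] ≈ 1.317248; in regime p = Θ(1/n^{1}) E[X] stays bounded (at the triangle threshold p ~ 1/n).


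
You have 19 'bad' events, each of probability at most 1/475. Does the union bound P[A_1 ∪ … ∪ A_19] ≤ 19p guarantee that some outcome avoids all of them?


Union bound: P[∪_{i=1}^{19} A_i] ≤ Σ_i P[A_i] ≤ 19·p = 19·(1/475) = 1/25.
Numerically: 1/25 ≈ 0.040.
Is 1/25 < 1? YES.
Since P[∪ A_i] ≤ 1/25 < 1, the complement has P[∩ A_i^c] ≥ 1 − 1/25 = 24/25 > 0, so some outcome avoids every A_i.

19·p = 1/25 ≈ 0.040; existence CERTIFIED by the union bound.


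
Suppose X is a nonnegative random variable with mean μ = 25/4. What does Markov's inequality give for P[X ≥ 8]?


μ = E[X] = 25/4, a = 8.
Markov: P[X ≥ 8] ≤ μ/a = (25/4)/8 = 25/32.
Numerically: ≈ 0.7812.
(Since a = 8 > μ = 6.2500, the bound 25/32 is < 1 and informative.)

P[X ≥ 8] ≤ 25/32 ≈ 0.7812.


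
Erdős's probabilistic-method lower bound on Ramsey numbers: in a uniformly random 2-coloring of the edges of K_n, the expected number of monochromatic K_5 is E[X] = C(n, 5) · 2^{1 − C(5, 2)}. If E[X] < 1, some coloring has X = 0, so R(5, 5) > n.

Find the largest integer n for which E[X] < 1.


We need C(n, 5) · 2^{1 − 10} < 1, i.e. C(n, 5) < 2^{10 − 1} = 512.
Check values of n near the boundary:
  n = 5: C(5, 5) = 1; 1 < 512? YES
  n = 6: C(6, 5) = 6; 6 < 512? YES
  n = 7: C(7, 5) = 21; 21 < 512? YES
  n = 8: C(8, 5) = 56; 56 < 512? YES
  n = 9: C(9, 5) = 126; 126 < 512? YES
  n = 10: C(10, 5) = 252; 252 < 512? YES
  n = 11: C(11, 5) = 462; 462 < 512? YES
  n = 12: C(12, 5) = 792; 792 < 512? NO
The largest n with C(n, 5) < 512 is n = 11 (where E[X] = 231/256 ≈ 0.9023). Hence R(5, 5) > 11, i.e. R(5, 5) ≥ 12.

Largest n = 11; hence R(5, 5) > 11.


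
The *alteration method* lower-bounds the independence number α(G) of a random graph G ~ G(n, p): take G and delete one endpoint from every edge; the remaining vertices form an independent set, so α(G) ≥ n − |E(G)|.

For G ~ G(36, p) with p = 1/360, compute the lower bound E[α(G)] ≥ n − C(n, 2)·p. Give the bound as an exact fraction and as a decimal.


E[|E(G)|] = C(36, 2)·p = 630 · (1/360) = 7/4.
E[α(G)] ≥ n − E[|E(G)|] = 36 − 7/4 = 137/4.
Numerically: ≈ 34.250.
(This is only a lower bound; the true E[α(G)] may be larger.)

E[α(G)] ≥ 137/4 ≈ 34.250.


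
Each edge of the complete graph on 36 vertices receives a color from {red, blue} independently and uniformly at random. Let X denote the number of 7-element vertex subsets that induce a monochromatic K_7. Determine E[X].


Let X = Σ_S X_S over the C(36, 7) = 8347680 subsets S of size 7, where X_S = 1 if the K_7 on S is monochromatic.
For a fixed S, the K_7 on S has C(7, 2) = 21 edges. P[all 21 edges red] = (1/2)^21, and likewise for blue, so P[monochromatic] = 2·(1/2)^21 = 2^{1 − 21} = 1/1048576.
Summing: E[X] = C(36, 7) · 2^{1 − 21} = 8347680 · 1/1048576 = 260865/32768.
Numerically: E[X] ≈ 7.96097.

E[X] = C(36,7)·2^(1−C(7,2)) = 260865/32768 ≈ 7.96097.


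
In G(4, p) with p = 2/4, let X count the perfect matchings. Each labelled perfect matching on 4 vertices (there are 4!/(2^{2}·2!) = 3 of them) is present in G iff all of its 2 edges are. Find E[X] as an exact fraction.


K_4 has 4!/(2^{2}·2!) = 3 labelled perfect matchings.
For each such perfect matching H, let X_H = 1 if all 2 edges of H are present in G. Then P[X_H = 1] = p^{2} = (1/2)^{2} = 1/4.
By linearity: E[X] = Σ_H E[X_H] = 3 · p^{2} = 3 · 1/4 = 3/4.
Numerically: E[X] ≈ 0.75.

E[X] = 3 · (1/2)^{2} = 3/4 ≈ 0.75.


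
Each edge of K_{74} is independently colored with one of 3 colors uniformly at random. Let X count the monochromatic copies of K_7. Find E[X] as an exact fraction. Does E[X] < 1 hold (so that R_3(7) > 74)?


E[X] = C(74, 7) · 3^{1 − 21} = 1799579064 · 3^{−20} = 1799579064/3486784401.
As a reduced fraction: E[X] = 599859688/1162261467 ≈ 0.5161.
Is E[X] < 1? YES.
Since E[X] < 1, there exists a 3-coloring of K_{74} with no monochromatic K_7; hence R_3(7) > 74.

E[X] = 599859688/1162261467 ≈ 0.5161; E[X] < 1, so R_3(7) > 74.


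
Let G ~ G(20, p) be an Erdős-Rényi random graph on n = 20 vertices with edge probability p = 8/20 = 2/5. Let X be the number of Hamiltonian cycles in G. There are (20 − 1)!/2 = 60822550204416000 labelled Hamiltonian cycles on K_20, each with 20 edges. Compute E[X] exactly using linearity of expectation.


K_20 has (20 − 1)!/2 = 60822550204416000 labelled Hamiltonian cycles.
For each such Hamiltonian cycle H, let X_H = 1 if all 20 edges of H are present in G. Then P[X_H = 1] = p^{20} = (2/5)^{20} = 1048576/95367431640625.
By linearity of expectation: E[X] = Σ_H E[X_H] = 60822550204416000 · p^{20} = 60822550204416000 · 1048576/95367431640625 = 510216531225165692928/762939453125.
Numerically: E[X] ≈ 6.6875e+08.

E[X] = 60822550204416000 · (2/5)^{20} = 510216531225165692928/762939453125 ≈ 6.6875e+08.


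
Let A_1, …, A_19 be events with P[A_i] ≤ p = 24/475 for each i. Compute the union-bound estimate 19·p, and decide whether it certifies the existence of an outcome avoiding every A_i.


Union bound: P[∪_{i=1}^{19} A_i] ≤ Σ_i P[A_i] ≤ 19·p = 19·(24/475) = 24/25.
Numerically: 24/25 ≈ 0.9600000.
Is 24/25 < 1? YES.
Since P[∪ A_i] ≤ 24/25 < 1, the complement has P[∩ A_i^c] ≥ 1 − 24/25 = 1/25 > 0, so some outcome avoids every A_i.

19·p = 24/25 ≈ 0.9600000; existence CERTIFIED by the union bound.


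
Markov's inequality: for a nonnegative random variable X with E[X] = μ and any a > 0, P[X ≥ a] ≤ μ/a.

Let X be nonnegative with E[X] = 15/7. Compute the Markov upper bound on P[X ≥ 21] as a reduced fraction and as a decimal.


μ = E[X] = 15/7, a = 21.
Markov: P[X ≥ 21] ≤ μ/a = (15/7)/21 = 5/49.
Numerically: ≈ 0.102.
(Since a = 21 > μ = 2.143, the bound 5/49 is < 1 and informative.)

P[X ≥ 21] ≤ 5/49 ≈ 0.102.


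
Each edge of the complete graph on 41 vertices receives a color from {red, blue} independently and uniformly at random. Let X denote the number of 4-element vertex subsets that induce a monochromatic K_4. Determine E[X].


Let X = Σ_S X_S over the C(41, 4) = 101270 subsets S of size 4, where X_S = 1 if the K_4 on S is monochromatic.
For a fixed S, the K_4 on S has C(4, 2) = 6 edges. P[all 6 edges red] = (1/2)^6, and likewise for blue, so P[monochromatic] = 2·(1/2)^6 = 2^{1 − 6} = 1/32.
Summing: E[X] = C(41, 4) · 2^{1 − 6} = 101270 · 1/32 = 50635/16.
Numerically: E[X] ≈ 3164.6875.

E[X] = C(41,4)·2^(1−C(4,2)) = 50635/16 ≈ 3164.6875.


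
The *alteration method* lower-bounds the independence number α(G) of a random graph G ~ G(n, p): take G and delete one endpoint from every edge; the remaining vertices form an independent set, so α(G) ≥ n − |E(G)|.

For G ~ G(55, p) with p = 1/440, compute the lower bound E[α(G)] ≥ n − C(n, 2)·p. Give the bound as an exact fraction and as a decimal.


E[|E(G)|] = C(55, 2)·p = 1485 · (1/440) = 27/8.
E[α(G)] ≥ n − E[|E(G)|] = 55 − 27/8 = 413/8.
Numerically: ≈ 51.625000.
(This is only a lower bound; the true E[α(G)] may be larger.)

E[α(G)] ≥ 413/8 ≈ 51.625000.


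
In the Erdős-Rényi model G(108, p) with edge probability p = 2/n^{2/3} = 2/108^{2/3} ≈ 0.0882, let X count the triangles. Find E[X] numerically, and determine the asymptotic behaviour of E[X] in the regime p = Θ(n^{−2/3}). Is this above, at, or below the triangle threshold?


Number of potential triangles: C(108, 3) = 204156.
Each occurs with probability p³ ≈ (0.0882)³ ≈ 6.85871e-04.
By linearity: E[X] = C(108, 3)·p³ ≈ 204156 · 6.85871e-04 ≈ 140.025.
Since α = 2/3 < 1, p = c/n^{2/3} ≫ 1/n is above the triangle threshold p ~ 1/n. Asymptotically E[X] ~ (c³/6)·n^{3(1−α)} = (2³/6)·n^{1} → ∞; triangles are abundant w.h.p.

E[X] ≈ 140.025; in regime p = Θ(1/n^{2/3}) E[X] diverges (above the triangle threshold p ~ 1/n).


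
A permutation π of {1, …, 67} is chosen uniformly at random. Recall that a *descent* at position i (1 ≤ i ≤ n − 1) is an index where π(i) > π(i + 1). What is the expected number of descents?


Write X = Σ X_I over i = 1, …, 66, with X_I the indicator of one descent.
There are 66 indicators.
For each fixed i, the pair (π(i), π(i+1)) is a uniformly random ordered pair of distinct values from {1, …, 67}; by symmetry P[π(i) > π(i+1)] = 1/2.
By linearity: E[X] = 66 · (1/2) = (67 − 1) · (1/2) = 33 ≈ 33.000.

E[X] = 33 = 33.000.


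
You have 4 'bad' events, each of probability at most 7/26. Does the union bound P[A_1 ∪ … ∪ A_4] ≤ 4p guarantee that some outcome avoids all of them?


Union bound: P[∪_{i=1}^{4} A_i] ≤ Σ_i P[A_i] ≤ 4·p = 4·(7/26) = 14/13.
Numerically: 14/13 ≈ 1.0769.
Is 14/13 < 1? NO.
Since the bound 14/13 is ≥ 1, the union bound is uninformative here; it does NOT by itself certify existence.

4·p = 14/13 ≈ 1.0769; existence NOT certified by the union bound.


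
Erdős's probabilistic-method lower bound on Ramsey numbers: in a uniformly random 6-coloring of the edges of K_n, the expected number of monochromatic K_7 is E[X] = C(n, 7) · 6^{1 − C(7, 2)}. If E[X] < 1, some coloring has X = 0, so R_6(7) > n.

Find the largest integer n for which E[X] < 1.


We need C(n, 7) · 6^{1 − 21} < 1, i.e. C(n, 7) < 6^{21 − 1} = 3656158440062976.
Check values of n near the boundary:
  n = 562: C(562, 7) = 3384017972944752; 3384017972944752 < 3656158440062976? YES
  n = 563: C(563, 7) = 3426622515769596; 3426622515769596 < 3656158440062976? YES
  n = 564: C(564, 7) = 3469685994423792; 3469685994423792 < 3656158440062976? YES
  n = 565: C(565, 7) = 3513212521235560; 3513212521235560 < 3656158440062976? YES
  n = 566: C(566, 7) = 3557206237959440; 3557206237959440 < 3656158440062976? YES
  n = 567: C(567, 7) = 3601671315933933; 3601671315933933 < 3656158440062976? YES
  n = 568: C(568, 7) = 3646611956239704; 3646611956239704 < 3656158440062976? YES
  n = 569: C(569, 7) = 3692032389858348; 3692032389858348 < 3656158440062976? NO
  n = 570: C(570, 7) = 3737936877831720; 3737936877831720 < 3656158440062976? NO
The largest n with C(n, 7) < 3656158440062976 is n = 568 (where E[X] = 16882462760369/16926659444736 ≈ 0.99739). Hence R_6(7) > 568, i.e. R_6(7) ≥ 569.

Largest n = 568; hence R_6(7) > 568.


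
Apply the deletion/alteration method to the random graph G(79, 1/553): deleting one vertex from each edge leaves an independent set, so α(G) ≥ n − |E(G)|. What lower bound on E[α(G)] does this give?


E[|E(G)|] = C(79, 2)·p = 3081 · (1/553) = 39/7.
E[α(G)] ≥ n − E[|E(G)|] = 79 − 39/7 = 514/7.
Numerically: ≈ 73.429.
(This is only a lower bound; the true E[α(G)] may be larger.)

E[α(G)] ≥ 514/7 ≈ 73.429.


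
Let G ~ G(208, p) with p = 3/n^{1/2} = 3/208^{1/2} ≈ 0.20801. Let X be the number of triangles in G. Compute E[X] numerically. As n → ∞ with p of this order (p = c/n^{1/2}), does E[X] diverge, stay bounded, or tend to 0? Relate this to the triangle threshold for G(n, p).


Number of potential triangles: C(208, 3) = 1478256.
Each occurs with probability p³ ≈ (0.20801)³ ≈ 9.0005440e-03.
By linearity: E[X] = C(208, 3)·p³ ≈ 1478256 · 9.0005440e-03 ≈ 13305.10824.
Since α = 1/2 < 1, p = c/n^{1/2} ≫ 1/n is above the triangle threshold p ~ 1/n. Asymptotically E[X] ~ (c³/6)·n^{3(1−α)} = (3³/6)·n^{1.5} → ∞; triangles are abundant w.h.p.

E[X] ≈ 13305.10824; in regime p = Θ(1/n^{1/2}) E[X] diverges (above the triangle threshold p ~ 1/n).


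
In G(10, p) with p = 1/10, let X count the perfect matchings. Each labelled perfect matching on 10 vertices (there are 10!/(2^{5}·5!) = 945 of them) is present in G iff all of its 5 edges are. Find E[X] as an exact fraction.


K_10 has 10!/(2^{5}·5!) = 945 labelled perfect matchings.
For each such perfect matching H, let X_H = 1 if all 5 edges of H are present in G. Then P[X_H = 1] = p^{5} = (1/10)^{5} = 1/100000.
By linearity: E[X] = Σ_H E[X_H] = 945 · p^{5} = 945 · 1/100000 = 189/20000.
Numerically: E[X] ≈ 0.00945.

E[X] = 945 · (1/10)^{5} = 189/20000 ≈ 0.00945.


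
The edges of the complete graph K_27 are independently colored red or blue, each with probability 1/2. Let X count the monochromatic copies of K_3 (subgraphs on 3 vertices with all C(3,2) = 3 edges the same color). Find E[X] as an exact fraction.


Let X = Σ_S X_S over the C(27, 3) = 2925 subsets S of size 3, where X_S = 1 if the K_3 on S is monochromatic.
For a fixed S, the K_3 on S has C(3, 2) = 3 edges. P[all 3 edges red] = (1/2)^3, and likewise for blue, so P[monochromatic] = 2·(1/2)^3 = 2^{1 − 3} = 1/4.
By linearity: E[X] = C(27, 3) · 2^{1 − 3} = 2925 · 1/4 = 2925/4.
Numerically: E[X] ≈ 731.25000.

E[X] = C(27,3)·2^(1−C(3,2)) = 2925/4 ≈ 731.25000.


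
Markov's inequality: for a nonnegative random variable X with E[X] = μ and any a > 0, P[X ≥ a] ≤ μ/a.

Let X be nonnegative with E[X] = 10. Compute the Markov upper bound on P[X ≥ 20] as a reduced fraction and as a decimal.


μ = E[X] = 10, a = 20.
Markov: P[X ≥ 20] ≤ μ/a = (10)/20 = 1/2.
Numerically: ≈ 0.500000.
(Since a = 20 > μ = 10.000000, the bound 1/2 is < 1 and informative.)

P[X ≥ 20] ≤ 1/2 ≈ 0.500000.


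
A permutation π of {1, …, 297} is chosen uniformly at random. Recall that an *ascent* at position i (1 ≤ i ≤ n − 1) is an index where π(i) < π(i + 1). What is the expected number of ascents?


Write X = Σ X_I over i = 1, …, 296, with X_I the indicator of one ascent.
There are 296 indicators.
For each fixed i, the pair (π(i), π(i+1)) is a uniformly random ordered pair of distinct values from {1, …, 297}; by symmetry P[π(i) < π(i+1)] = 1/2.
By linearity: E[X] = 296 · (1/2) = (297 − 1) · (1/2) = 148 ≈ 148.000000.

E[X] = 148 = 148.000000.


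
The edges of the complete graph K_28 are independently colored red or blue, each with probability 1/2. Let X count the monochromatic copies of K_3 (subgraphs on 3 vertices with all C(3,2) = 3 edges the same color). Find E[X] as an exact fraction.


Let X = Σ_S X_S over the C(28, 3) = 3276 subsets S of size 3, where X_S = 1 if the K_3 on S is monochromatic.
For a fixed S, the K_3 on S has C(3, 2) = 3 edges. P[all 3 edges red] = (1/2)^3, and likewise for blue, so P[monochromatic] = 2·(1/2)^3 = 2^{1 − 3} = 1/4.
By linearity: E[X] = C(28, 3) · 2^{1 − 3} = 3276 · 1/4 = 819.
Numerically: E[X] ≈ 819.000000.

E[X] = C(28,3)·2^(1−C(3,2)) = 819 ≈ 819.000000.


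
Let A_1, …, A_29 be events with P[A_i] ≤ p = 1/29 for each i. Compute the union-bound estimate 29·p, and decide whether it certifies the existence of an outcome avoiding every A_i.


Union bound: P[∪_{i=1}^{29} A_i] ≤ Σ_i P[A_i] ≤ 29·p = 29·(1/29) = 1.
Numerically: 1 ≈ 1.0000.
Is 1 < 1? NO.
Since the bound 1 is ≥ 1, the union bound is uninformative here; it does NOT by itself certify existence.

29·p = 1 ≈ 1.0000; existence NOT certified by the union bound.


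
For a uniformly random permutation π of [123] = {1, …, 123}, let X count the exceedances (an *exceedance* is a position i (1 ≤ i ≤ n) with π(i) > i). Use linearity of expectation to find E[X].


Write X = Σ_{i=1}^{123} X_i, where X_i = 1_{π(i) > i}.
For each fixed i, π(i) is uniform over {1, …, 123} (marginal of a uniform permutation), so P[π(i) > i] = (n − i)/n. Summing: Σ_{i=1}^{123} (n − i)/n = (0 + 1 + … + 122)/123 = 123(123 − 1)/(2·123) = (123 − 1)/2.
Hence E[X] = Σ_{i=1}^{123} (123 − i)/123 = 61 ≈ 61.0000.

E[X] = 61 = 61.0000.


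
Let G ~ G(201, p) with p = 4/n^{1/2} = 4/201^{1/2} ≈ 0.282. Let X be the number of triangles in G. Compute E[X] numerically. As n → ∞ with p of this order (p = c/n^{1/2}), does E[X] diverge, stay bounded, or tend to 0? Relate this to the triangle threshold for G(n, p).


Number of potential triangles: C(201, 3) = 1333300.
Each occurs with probability p³ ≈ (0.282)³ ≈ 2.24588e-02.
By linearity: E[X] = C(201, 3)·p³ ≈ 1333300 · 2.24588e-02 ≈ 29944.273.
Since α = 1/2 < 1, p = c/n^{1/2} ≫ 1/n is above the triangle threshold p ~ 1/n. Asymptotically E[X] ~ (c³/6)·n^{3(1−α)} = (4³/6)·n^{1.5} → ∞; triangles are abundant w.h.p.

E[X] ≈ 29944.273; in regime p = Θ(1/n^{1/2}) E[X] diverges (above the triangle threshold p ~ 1/n).


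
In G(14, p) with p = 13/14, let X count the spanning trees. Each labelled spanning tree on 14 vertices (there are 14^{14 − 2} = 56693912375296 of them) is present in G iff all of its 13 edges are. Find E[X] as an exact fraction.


K_14 has 14^{14 − 2} = 56693912375296 labelled spanning trees.
For each such spanning tree H, let X_H = 1 if all 13 edges of H are present in G. Then P[X_H = 1] = p^{13} = (13/14)^{13} = 302875106592253/793714773254144.
By linearity of expectation: E[X] = Σ_H E[X_H] = 56693912375296 · p^{13} = 56693912375296 · 302875106592253/793714773254144 = 302875106592253/14.
Numerically: E[X] ≈ 2.1634e+13.

E[X] = 56693912375296 · (13/14)^{13} = 302875106592253/14 ≈ 2.1634e+13.


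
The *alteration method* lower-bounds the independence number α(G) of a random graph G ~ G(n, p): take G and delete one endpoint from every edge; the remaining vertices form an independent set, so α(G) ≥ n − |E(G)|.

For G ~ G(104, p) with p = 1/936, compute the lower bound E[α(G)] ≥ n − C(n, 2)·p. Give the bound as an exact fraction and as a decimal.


E[|E(G)|] = C(104, 2)·p = 5356 · (1/936) = 103/18.
E[α(G)] ≥ n − E[|E(G)|] = 104 − 103/18 = 1769/18.
Numerically: ≈ 98.277778.
(This is only a lower bound; the true E[α(G)] may be larger.)

E[α(G)] ≥ 1769/18 ≈ 98.277778.


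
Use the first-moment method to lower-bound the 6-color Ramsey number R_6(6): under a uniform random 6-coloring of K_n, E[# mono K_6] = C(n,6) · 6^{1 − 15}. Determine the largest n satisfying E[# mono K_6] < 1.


We need C(n, 6) · 6^{1 − 15} < 1, i.e. C(n, 6) < 6^{15 − 1} = 78364164096.
Check values of n near the boundary:
  n = 197: C(197, 6) = 75176946208; 75176946208 < 78364164096? YES
  n = 198: C(198, 6) = 77526225777; 77526225777 < 78364164096? YES
  n = 199: C(199, 6) = 79936367511; 79936367511 < 78364164096? NO
The largest n with C(n, 6) < 78364164096 is n = 198 (where E[X] = 25842075259/26121388032 ≈ 0.98931). Hence R_6(6) > 198, i.e. R_6(6) ≥ 199.

Largest n = 198; hence R_6(6) > 198.


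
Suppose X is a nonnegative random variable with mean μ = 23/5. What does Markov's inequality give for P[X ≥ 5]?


μ = E[X] = 23/5, a = 5.
Markov: P[X ≥ 5] ≤ μ/a = (23/5)/5 = 23/25.
Numerically: ≈ 0.920000.
(Since a = 5 > μ = 4.600000, the bound 23/25 is < 1 and informative.)

P[X ≥ 5] ≤ 23/25 ≈ 0.920000.


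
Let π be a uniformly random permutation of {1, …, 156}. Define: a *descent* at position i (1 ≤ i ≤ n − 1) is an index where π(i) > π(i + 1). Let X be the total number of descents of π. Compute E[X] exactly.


Write X = Σ X_I over i = 1, …, 155, with X_I the indicator of one descent.
There are 155 indicators.
For each fixed i, the pair (π(i), π(i+1)) is a uniformly random ordered pair of distinct values from {1, …, 156}; by symmetry P[π(i) > π(i+1)] = 1/2.
By linearity: E[X] = 155 · (1/2) = (156 − 1) · (1/2) = 155/2 ≈ 77.500000.

E[X] = 155/2 = 77.500000.


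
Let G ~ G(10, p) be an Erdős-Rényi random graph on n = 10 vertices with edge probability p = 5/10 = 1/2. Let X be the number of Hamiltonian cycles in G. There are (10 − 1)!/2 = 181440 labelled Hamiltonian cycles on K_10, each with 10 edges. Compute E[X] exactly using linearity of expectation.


K_10 has (10 − 1)!/2 = 181440 labelled Hamiltonian cycles.
For each such Hamiltonian cycle H, let X_H = 1 if all 10 edges of H are present in G. Then P[X_H = 1] = p^{10} = (1/2)^{10} = 1/1024.
By linearity of expectation: E[X] = Σ_H E[X_H] = 181440 · p^{10} = 181440 · 1/1024 = 2835/16.
Numerically: E[X] ≈ 177.19.

E[X] = 181440 · (1/2)^{10} = 2835/16 ≈ 177.19.


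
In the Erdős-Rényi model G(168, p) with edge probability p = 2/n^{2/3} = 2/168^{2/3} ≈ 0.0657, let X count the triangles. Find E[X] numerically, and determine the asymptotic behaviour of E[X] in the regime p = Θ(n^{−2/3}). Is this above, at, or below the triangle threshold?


Number of potential triangles: C(168, 3) = 776216.
Each occurs with probability p³ ≈ (0.0657)³ ≈ 2.83447e-04.
By linearity: E[X] = C(168, 3)·p³ ≈ 776216 · 2.83447e-04 ≈ 220.016.
Since α = 2/3 < 1, p = c/n^{2/3} ≫ 1/n is above the triangle threshold p ~ 1/n. Asymptotically E[X] ~ (c³/6)·n^{3(1−α)} = (2³/6)·n^{1} → ∞; triangles are abundant w.h.p.

E[X] ≈ 220.016; in regime p = Θ(1/n^{2/3}) E[X] diverges (above the triangle threshold p ~ 1/n).


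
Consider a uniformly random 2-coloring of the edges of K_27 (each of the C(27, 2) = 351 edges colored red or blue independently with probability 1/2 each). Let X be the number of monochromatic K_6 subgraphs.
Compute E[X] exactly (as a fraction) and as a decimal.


Let X = Σ_S X_S over the C(27, 6) = 296010 subsets S of size 6, where X_S = 1 if the K_6 on S is monochromatic.
For a fixed S, the K_6 on S has C(6, 2) = 15 edges. P[all 15 edges red] = (1/2)^15, and likewise for blue, so P[monochromatic] = 2·(1/2)^15 = 2^{1 − 15} = 1/16384.
By linearity of expectation: E[X] = C(27, 6) · 2^{1 − 15} = 296010 · 1/16384 = 148005/8192.
Numerically: E[X] ≈ 18.0670.

E[X] = C(27,6)·2^(1−C(6,2)) = 148005/8192 ≈ 18.0670.


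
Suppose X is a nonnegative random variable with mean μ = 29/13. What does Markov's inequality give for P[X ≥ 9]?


μ = E[X] = 29/13, a = 9.
Markov: P[X ≥ 9] ≤ μ/a = (29/13)/9 = 29/117.
Numerically: ≈ 0.24786.
(Since a = 9 > μ = 2.23077, the bound 29/117 is < 1 and informative.)

P[X ≥ 9] ≤ 29/117 ≈ 0.24786.


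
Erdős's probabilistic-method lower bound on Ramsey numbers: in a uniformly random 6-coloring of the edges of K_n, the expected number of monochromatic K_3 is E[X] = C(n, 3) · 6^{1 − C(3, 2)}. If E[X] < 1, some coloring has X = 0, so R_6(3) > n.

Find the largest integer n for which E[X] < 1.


We need C(n, 3) · 6^{1 − 3} < 1, i.e. C(n, 3) < 6^{3 − 1} = 36.
Check values of n near the boundary:
  n = 4: C(4, 3) = 4; 4 < 36? YES
  n = 5: C(5, 3) = 10; 10 < 36? YES
  n = 6: C(6, 3) = 20; 20 < 36? YES
  n = 7: C(7, 3) = 35; 35 < 36? YES
  n = 8: C(8, 3) = 56; 56 < 36? NO
The largest n with C(n, 3) < 36 is n = 7 (where E[X] = 35/36 ≈ 0.97222). Hence R_6(3) > 7, i.e. R_6(3) ≥ 8.

Largest n = 7; hence R_6(3) > 7.


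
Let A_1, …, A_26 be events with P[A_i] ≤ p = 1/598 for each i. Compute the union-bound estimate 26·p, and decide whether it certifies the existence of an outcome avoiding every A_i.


Union bound: P[∪_{i=1}^{26} A_i] ≤ Σ_i P[A_i] ≤ 26·p = 26·(1/598) = 1/23.
Numerically: 1/23 ≈ 0.0434783.
Is 1/23 < 1? YES.
Since P[∪ A_i] ≤ 1/23 < 1, the complement has P[∩ A_i^c] ≥ 1 − 1/23 = 22/23 > 0, so some outcome avoids every A_i.

26·p = 1/23 ≈ 0.0434783; existence CERTIFIED by the union bound.
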